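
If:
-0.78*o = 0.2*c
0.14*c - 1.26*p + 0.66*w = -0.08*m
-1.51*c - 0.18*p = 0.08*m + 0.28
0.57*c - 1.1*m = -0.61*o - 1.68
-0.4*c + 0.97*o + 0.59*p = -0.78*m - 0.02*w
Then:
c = -0.04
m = 1.51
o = 0.01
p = -1.91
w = -3.83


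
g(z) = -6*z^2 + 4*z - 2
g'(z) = 4 - 12*z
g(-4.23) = -126.28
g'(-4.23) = 54.76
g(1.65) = -11.74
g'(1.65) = -15.80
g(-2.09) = -36.57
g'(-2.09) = 29.08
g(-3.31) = -80.98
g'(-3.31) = 43.72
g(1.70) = -12.54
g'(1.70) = -16.40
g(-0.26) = -3.45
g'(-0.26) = 7.12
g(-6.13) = -251.98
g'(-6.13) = 77.56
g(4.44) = -102.52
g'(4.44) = -49.28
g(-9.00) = -524.00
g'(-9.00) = 112.00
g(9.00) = -452.00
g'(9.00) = -104.00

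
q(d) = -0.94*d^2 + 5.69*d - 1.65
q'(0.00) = 5.69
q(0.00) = -1.65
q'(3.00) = 0.05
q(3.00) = 6.96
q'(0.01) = 5.67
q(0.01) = -1.59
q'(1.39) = 3.08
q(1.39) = 4.44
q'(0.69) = 4.39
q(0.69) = 1.83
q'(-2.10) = 9.64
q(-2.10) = -17.74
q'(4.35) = -2.49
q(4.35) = 5.31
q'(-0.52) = 6.67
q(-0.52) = -4.86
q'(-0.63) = 6.87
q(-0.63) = -5.61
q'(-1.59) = 8.68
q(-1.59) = -13.07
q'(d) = 5.69 - 1.88*d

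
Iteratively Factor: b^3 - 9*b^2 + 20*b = (b - 4)*(b^2 - 5*b) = b*(b - 4)*(b - 5)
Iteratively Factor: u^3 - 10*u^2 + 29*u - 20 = (u - 4)*(u^2 - 6*u + 5) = (u - 4)*(u - 1)*(u - 5)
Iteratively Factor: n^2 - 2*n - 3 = (n - 3)*(n + 1)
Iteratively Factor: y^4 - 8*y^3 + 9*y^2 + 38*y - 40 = (y - 5)*(y^3 - 3*y^2 - 6*y + 8) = (y - 5)*(y + 2)*(y^2 - 5*y + 4) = (y - 5)*(y - 4)*(y + 2)*(y - 1)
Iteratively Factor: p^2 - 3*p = (p)*(p - 3)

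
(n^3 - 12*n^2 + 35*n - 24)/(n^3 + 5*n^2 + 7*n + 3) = (n^3 - 12*n^2 + 35*n - 24)/(n^3 + 5*n^2 + 7*n + 3)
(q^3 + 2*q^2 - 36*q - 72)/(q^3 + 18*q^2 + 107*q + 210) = (q^2 - 4*q - 12)/(q^2 + 12*q + 35)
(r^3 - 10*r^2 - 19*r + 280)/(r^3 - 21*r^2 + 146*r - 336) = (r + 5)/(r - 6)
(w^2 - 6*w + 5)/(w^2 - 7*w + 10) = (w - 1)/(w - 2)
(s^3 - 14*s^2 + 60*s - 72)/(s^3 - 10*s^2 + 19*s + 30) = (s^2 - 8*s + 12)/(s^2 - 4*s - 5)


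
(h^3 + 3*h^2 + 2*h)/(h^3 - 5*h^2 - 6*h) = (h + 2)/(h - 6)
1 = 1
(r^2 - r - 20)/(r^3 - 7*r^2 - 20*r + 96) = (r - 5)/(r^2 - 11*r + 24)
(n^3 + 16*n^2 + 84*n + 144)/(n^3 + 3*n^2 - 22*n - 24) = (n^2 + 10*n + 24)/(n^2 - 3*n - 4)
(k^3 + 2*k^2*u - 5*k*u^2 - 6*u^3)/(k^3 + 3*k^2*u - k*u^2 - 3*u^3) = (-k + 2*u)/(-k + u)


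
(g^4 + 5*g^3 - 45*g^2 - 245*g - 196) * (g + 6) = g^5 + 11*g^4 - 15*g^3 - 515*g^2 - 1666*g - 1176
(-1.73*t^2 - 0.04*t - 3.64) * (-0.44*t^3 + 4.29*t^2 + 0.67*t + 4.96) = 0.7612*t^5 - 7.4041*t^4 + 0.2709*t^3 - 24.2232*t^2 - 2.6372*t - 18.0544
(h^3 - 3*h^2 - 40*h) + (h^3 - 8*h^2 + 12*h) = 2*h^3 - 11*h^2 - 28*h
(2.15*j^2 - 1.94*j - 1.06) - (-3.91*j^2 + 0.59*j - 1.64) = 6.06*j^2 - 2.53*j + 0.58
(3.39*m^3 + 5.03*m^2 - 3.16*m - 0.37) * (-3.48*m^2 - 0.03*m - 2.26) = -11.7972*m^5 - 17.6061*m^4 + 3.1845*m^3 - 9.9854*m^2 + 7.1527*m + 0.8362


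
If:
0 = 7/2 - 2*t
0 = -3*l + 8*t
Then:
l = 14/3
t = 7/4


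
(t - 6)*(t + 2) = t^2 - 4*t - 12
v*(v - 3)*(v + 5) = v^3 + 2*v^2 - 15*v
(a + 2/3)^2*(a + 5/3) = a^3 + 3*a^2 + 8*a/3 + 20/27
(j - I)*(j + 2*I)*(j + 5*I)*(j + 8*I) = j^4 + 14*I*j^3 - 51*j^2 - 14*I*j - 80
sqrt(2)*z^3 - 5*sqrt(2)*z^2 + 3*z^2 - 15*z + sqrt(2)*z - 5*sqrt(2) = (z - 5)*(z + sqrt(2))*(sqrt(2)*z + 1)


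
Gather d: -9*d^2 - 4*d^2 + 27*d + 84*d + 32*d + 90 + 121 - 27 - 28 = -13*d^2 + 143*d + 156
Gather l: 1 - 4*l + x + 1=-4*l + x + 2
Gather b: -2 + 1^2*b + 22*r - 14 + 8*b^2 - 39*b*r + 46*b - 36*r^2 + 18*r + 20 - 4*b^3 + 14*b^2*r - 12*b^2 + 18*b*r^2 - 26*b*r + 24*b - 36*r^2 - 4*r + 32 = -4*b^3 + b^2*(14*r - 4) + b*(18*r^2 - 65*r + 71) - 72*r^2 + 36*r + 36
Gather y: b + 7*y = b + 7*y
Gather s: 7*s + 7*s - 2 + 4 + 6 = 14*s + 8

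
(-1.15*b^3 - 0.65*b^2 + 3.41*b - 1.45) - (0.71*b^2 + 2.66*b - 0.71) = -1.15*b^3 - 1.36*b^2 + 0.75*b - 0.74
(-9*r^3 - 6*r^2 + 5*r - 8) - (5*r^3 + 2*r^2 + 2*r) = -14*r^3 - 8*r^2 + 3*r - 8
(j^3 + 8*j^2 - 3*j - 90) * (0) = 0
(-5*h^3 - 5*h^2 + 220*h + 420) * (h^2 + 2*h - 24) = -5*h^5 - 15*h^4 + 330*h^3 + 980*h^2 - 4440*h - 10080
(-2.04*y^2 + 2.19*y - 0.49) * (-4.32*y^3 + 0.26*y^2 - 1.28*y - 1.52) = 8.8128*y^5 - 9.9912*y^4 + 5.2974*y^3 + 0.1702*y^2 - 2.7016*y + 0.7448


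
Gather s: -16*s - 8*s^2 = -8*s^2 - 16*s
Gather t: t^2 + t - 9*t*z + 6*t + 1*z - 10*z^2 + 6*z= t^2 + t*(7 - 9*z) - 10*z^2 + 7*z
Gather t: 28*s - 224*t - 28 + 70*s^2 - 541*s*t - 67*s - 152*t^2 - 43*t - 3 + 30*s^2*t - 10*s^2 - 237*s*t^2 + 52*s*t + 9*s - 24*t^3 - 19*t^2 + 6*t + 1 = 60*s^2 - 30*s - 24*t^3 + t^2*(-237*s - 171) + t*(30*s^2 - 489*s - 261) - 30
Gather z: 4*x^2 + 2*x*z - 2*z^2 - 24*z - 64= 4*x^2 - 2*z^2 + z*(2*x - 24) - 64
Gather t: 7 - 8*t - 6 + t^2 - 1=t^2 - 8*t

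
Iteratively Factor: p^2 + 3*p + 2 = (p + 1)*(p + 2)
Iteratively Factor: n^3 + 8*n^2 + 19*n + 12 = (n + 4)*(n^2 + 4*n + 3) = (n + 3)*(n + 4)*(n + 1)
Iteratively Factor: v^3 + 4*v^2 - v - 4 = (v - 1)*(v^2 + 5*v + 4) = (v - 1)*(v + 4)*(v + 1)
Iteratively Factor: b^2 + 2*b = (b)*(b + 2)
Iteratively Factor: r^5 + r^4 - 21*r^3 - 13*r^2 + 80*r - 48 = (r - 1)*(r^4 + 2*r^3 - 19*r^2 - 32*r + 48) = (r - 1)*(r + 4)*(r^3 - 2*r^2 - 11*r + 12) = (r - 4)*(r - 1)*(r + 4)*(r^2 + 2*r - 3) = (r - 4)*(r - 1)*(r + 3)*(r + 4)*(r - 1)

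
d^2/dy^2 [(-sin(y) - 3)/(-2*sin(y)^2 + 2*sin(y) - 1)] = (-4*sin(y)^5 - 52*sin(y)^4 + 56*sin(y)^3 + 82*sin(y)^2 - 91*sin(y) + 16)/(-2*sin(y) - cos(2*y) + 2)^3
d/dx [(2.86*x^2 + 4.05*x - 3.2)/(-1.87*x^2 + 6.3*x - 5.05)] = (25.5915*x^2 - 40.854*x - 0.292499999999997)/(3.4969*x^4 - 23.562*x^3 + 58.577*x^2 - 63.63*x + 25.5025)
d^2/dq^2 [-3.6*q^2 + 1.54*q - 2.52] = -7.20000000000000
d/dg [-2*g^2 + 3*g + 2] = 3 - 4*g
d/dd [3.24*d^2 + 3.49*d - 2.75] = 6.48*d + 3.49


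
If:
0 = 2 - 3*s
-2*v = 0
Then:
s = 2/3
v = 0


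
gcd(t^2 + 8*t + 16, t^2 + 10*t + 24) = t + 4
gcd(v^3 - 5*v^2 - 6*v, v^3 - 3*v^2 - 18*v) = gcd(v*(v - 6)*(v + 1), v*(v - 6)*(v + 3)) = v^2 - 6*v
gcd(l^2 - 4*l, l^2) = l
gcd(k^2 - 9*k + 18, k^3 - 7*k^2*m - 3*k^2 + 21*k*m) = k - 3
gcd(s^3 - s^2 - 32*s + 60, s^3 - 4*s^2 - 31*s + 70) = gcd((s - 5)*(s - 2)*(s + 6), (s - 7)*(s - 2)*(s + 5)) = s - 2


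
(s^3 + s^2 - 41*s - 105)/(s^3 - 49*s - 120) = (s - 7)/(s - 8)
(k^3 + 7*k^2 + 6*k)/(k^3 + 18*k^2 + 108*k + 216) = k*(k + 1)/(k^2 + 12*k + 36)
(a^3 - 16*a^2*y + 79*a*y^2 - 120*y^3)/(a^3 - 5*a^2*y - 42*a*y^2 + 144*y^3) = (a - 5*y)/(a + 6*y)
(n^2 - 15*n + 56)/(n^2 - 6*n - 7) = (n - 8)/(n + 1)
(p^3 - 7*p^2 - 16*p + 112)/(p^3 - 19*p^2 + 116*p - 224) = (p + 4)/(p - 8)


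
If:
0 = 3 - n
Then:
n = 3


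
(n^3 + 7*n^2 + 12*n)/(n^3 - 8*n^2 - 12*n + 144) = n*(n + 3)/(n^2 - 12*n + 36)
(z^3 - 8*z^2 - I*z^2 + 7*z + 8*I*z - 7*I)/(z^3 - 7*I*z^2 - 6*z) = (z^2 - 8*z + 7)/(z*(z - 6*I))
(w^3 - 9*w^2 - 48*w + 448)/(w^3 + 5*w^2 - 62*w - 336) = (w - 8)/(w + 6)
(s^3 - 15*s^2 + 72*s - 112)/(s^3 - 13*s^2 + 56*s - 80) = (s - 7)/(s - 5)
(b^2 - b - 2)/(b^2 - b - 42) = (-b^2 + b + 2)/(-b^2 + b + 42)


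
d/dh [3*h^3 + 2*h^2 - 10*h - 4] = 9*h^2 + 4*h - 10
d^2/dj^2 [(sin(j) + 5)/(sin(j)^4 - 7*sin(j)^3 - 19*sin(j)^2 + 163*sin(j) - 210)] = (-9*sin(j)^6 + 132*sin(j)^5 - 646*sin(j)^4 + 906*sin(j)^3 + 1445*sin(j)^2 - 4422*sin(j) + 2354)/((sin(j) - 7)^3*(sin(j) - 3)^3*(sin(j) - 2)^3)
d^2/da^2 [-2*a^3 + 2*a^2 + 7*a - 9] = 4 - 12*a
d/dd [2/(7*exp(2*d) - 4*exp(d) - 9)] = (8 - 28*exp(d))*exp(d)/(-7*exp(2*d) + 4*exp(d) + 9)^2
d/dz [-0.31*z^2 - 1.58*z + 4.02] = -0.62*z - 1.58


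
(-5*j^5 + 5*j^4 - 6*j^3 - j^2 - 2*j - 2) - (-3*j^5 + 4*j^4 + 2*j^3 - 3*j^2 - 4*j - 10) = -2*j^5 + j^4 - 8*j^3 + 2*j^2 + 2*j + 8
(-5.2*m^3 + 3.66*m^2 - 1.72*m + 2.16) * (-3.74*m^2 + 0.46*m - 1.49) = 19.448*m^5 - 16.0804*m^4 + 15.8644*m^3 - 14.323*m^2 + 3.5564*m - 3.2184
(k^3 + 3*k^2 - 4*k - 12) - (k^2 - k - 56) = k^3 + 2*k^2 - 3*k + 44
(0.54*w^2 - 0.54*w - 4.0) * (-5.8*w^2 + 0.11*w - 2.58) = -3.132*w^4 + 3.1914*w^3 + 21.7474*w^2 + 0.9532*w + 10.32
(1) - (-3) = 4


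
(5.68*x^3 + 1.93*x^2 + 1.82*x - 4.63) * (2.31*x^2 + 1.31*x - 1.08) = 13.1208*x^5 + 11.8991*x^4 + 0.5981*x^3 - 10.3955*x^2 - 8.0309*x + 5.0004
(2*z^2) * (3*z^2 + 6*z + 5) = 6*z^4 + 12*z^3 + 10*z^2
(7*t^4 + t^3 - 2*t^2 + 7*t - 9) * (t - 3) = 7*t^5 - 20*t^4 - 5*t^3 + 13*t^2 - 30*t + 27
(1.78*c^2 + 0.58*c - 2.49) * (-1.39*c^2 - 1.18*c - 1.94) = -2.4742*c^4 - 2.9066*c^3 - 0.6765*c^2 + 1.813*c + 4.8306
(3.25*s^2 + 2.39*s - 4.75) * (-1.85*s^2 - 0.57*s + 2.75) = -6.0125*s^4 - 6.274*s^3 + 16.3627*s^2 + 9.28*s - 13.0625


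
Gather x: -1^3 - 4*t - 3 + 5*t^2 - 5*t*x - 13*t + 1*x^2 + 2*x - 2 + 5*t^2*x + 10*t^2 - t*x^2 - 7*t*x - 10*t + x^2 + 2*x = 15*t^2 - 27*t + x^2*(2 - t) + x*(5*t^2 - 12*t + 4) - 6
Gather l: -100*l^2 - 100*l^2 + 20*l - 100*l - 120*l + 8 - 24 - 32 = -200*l^2 - 200*l - 48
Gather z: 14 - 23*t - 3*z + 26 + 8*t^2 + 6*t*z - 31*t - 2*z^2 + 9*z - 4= 8*t^2 - 54*t - 2*z^2 + z*(6*t + 6) + 36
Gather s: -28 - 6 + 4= -30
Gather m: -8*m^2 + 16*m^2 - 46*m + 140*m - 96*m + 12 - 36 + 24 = 8*m^2 - 2*m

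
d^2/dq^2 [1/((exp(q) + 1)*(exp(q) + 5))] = (4*exp(3*q) + 18*exp(2*q) + 16*exp(q) - 30)*exp(q)/(exp(6*q) + 18*exp(5*q) + 123*exp(4*q) + 396*exp(3*q) + 615*exp(2*q) + 450*exp(q) + 125)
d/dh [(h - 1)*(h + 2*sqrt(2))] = 2*h - 1 + 2*sqrt(2)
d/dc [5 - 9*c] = -9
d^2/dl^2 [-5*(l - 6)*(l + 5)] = -10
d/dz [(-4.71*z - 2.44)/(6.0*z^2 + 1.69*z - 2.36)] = (28.26*z^2 + 29.28*z + 15.2392)/(36.0*z^4 + 20.28*z^3 - 25.4639*z^2 - 7.9768*z + 5.5696)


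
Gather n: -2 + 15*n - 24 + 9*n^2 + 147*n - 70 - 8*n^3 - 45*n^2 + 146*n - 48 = -8*n^3 - 36*n^2 + 308*n - 144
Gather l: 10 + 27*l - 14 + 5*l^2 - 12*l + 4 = 5*l^2 + 15*l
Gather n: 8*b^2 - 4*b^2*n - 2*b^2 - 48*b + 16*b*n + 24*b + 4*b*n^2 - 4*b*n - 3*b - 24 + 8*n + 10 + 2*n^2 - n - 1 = 6*b^2 - 27*b + n^2*(4*b + 2) + n*(-4*b^2 + 12*b + 7) - 15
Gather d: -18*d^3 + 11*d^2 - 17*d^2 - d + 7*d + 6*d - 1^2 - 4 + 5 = -18*d^3 - 6*d^2 + 12*d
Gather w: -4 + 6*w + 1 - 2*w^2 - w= -2*w^2 + 5*w - 3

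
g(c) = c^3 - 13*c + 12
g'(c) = 3*c^2 - 13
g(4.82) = 61.32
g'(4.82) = 56.70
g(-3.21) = 20.65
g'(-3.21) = 17.91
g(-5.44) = -78.27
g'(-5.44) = 75.78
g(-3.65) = 10.82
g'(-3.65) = 26.97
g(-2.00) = 30.00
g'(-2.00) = -1.00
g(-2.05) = 30.03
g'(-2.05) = -0.39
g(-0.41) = 17.26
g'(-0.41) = -12.50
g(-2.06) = 30.04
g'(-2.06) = -0.27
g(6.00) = 150.00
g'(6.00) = 95.00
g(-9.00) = -600.00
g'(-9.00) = 230.00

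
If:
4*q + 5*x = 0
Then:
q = -5*x/4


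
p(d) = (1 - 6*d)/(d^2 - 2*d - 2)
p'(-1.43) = 3.45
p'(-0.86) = 95.43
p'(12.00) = 0.06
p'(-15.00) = 0.02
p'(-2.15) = 0.96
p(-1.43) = 3.30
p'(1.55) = 3.48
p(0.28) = 0.27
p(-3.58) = 1.25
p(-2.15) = 2.01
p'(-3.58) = 0.30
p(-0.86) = 13.40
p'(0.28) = 2.26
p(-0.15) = -1.13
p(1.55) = 3.08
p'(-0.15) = 5.13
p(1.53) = 3.01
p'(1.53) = 3.38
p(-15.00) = 0.36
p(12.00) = -0.60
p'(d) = (1 - 6*d)*(2 - 2*d)/(d^2 - 2*d - 2)^2 - 6/(d^2 - 2*d - 2)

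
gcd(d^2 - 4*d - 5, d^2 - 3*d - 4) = d + 1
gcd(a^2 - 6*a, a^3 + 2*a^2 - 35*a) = a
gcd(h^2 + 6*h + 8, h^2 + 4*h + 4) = h + 2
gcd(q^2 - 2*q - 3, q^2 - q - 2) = q + 1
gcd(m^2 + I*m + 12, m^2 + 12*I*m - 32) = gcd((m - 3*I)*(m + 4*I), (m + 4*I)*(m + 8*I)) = m + 4*I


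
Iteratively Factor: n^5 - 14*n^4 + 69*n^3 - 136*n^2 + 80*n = (n - 4)*(n^4 - 10*n^3 + 29*n^2 - 20*n) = (n - 4)^2*(n^3 - 6*n^2 + 5*n) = (n - 5)*(n - 4)^2*(n^2 - n) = n*(n - 5)*(n - 4)^2*(n - 1)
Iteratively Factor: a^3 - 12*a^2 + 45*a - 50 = (a - 5)*(a^2 - 7*a + 10) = (a - 5)*(a - 2)*(a - 5)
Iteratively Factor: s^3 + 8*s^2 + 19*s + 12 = (s + 1)*(s^2 + 7*s + 12) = (s + 1)*(s + 3)*(s + 4)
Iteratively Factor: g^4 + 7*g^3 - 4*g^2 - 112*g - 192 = (g - 4)*(g^3 + 11*g^2 + 40*g + 48) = (g - 4)*(g + 3)*(g^2 + 8*g + 16) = (g - 4)*(g + 3)*(g + 4)*(g + 4)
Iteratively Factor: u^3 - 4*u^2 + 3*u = (u - 3)*(u^2 - u) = u*(u - 3)*(u - 1)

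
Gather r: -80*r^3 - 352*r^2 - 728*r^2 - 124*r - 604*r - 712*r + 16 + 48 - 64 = -80*r^3 - 1080*r^2 - 1440*r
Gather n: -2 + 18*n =18*n - 2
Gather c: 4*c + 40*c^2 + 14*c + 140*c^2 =180*c^2 + 18*c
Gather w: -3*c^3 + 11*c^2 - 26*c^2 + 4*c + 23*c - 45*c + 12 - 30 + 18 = -3*c^3 - 15*c^2 - 18*c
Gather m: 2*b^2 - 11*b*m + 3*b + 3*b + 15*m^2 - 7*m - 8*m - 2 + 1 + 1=2*b^2 + 6*b + 15*m^2 + m*(-11*b - 15)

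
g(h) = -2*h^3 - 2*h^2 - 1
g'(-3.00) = -42.00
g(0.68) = -2.55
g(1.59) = -14.10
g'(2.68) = -53.81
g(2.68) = -53.86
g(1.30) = -8.77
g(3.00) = -73.00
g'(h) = -6*h^2 - 4*h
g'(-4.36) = -96.62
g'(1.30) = -15.34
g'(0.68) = -5.49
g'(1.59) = -21.53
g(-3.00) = 35.00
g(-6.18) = 394.67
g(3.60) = -120.23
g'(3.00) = -66.00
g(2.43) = -41.51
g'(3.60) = -92.16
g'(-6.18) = -204.43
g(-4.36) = 126.74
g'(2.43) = -45.15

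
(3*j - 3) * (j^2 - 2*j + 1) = 3*j^3 - 9*j^2 + 9*j - 3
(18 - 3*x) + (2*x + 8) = 26 - x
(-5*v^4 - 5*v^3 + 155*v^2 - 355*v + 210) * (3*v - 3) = -15*v^5 + 480*v^3 - 1530*v^2 + 1695*v - 630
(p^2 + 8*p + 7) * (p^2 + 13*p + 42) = p^4 + 21*p^3 + 153*p^2 + 427*p + 294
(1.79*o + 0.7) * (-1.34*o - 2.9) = -2.3986*o^2 - 6.129*o - 2.03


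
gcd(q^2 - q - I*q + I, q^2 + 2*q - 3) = q - 1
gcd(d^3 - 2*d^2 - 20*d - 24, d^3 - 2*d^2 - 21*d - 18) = d - 6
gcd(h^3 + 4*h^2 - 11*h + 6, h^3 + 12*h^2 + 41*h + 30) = h + 6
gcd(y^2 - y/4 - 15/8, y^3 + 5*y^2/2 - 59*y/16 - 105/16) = y + 5/4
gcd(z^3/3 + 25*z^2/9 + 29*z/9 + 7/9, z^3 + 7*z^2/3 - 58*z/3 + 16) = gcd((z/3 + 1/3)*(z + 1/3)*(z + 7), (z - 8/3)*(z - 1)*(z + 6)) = 1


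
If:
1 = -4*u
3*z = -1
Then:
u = -1/4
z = -1/3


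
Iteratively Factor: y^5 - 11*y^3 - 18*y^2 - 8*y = (y)*(y^4 - 11*y^2 - 18*y - 8) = y*(y + 1)*(y^3 - y^2 - 10*y - 8) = y*(y - 4)*(y + 1)*(y^2 + 3*y + 2) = y*(y - 4)*(y + 1)*(y + 2)*(y + 1)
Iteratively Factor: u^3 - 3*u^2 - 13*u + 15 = (u + 3)*(u^2 - 6*u + 5) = (u - 1)*(u + 3)*(u - 5)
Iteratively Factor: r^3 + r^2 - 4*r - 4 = (r + 1)*(r^2 - 4) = (r - 2)*(r + 1)*(r + 2)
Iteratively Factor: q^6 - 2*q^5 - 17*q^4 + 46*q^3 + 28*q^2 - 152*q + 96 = (q - 3)*(q^5 + q^4 - 14*q^3 + 4*q^2 + 40*q - 32) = (q - 3)*(q + 4)*(q^4 - 3*q^3 - 2*q^2 + 12*q - 8) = (q - 3)*(q - 2)*(q + 4)*(q^3 - q^2 - 4*q + 4) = (q - 3)*(q - 2)^2*(q + 4)*(q^2 + q - 2) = (q - 3)*(q - 2)^2*(q - 1)*(q + 4)*(q + 2)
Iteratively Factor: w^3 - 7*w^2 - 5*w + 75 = (w - 5)*(w^2 - 2*w - 15) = (w - 5)*(w + 3)*(w - 5)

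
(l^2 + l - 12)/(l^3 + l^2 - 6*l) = (l^2 + l - 12)/(l*(l^2 + l - 6))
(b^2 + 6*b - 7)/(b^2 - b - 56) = (b - 1)/(b - 8)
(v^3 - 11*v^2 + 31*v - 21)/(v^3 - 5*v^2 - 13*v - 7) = (v^2 - 4*v + 3)/(v^2 + 2*v + 1)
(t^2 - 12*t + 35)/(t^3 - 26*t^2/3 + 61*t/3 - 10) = 3*(t - 7)/(3*t^2 - 11*t + 6)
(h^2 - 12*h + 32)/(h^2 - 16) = (h - 8)/(h + 4)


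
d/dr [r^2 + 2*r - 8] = 2*r + 2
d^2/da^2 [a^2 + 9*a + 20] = 2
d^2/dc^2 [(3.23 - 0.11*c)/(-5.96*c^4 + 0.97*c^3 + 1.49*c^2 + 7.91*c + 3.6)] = (46.888512*c^7 - 2304.870272*c^6 + 554.95821*c^5 + 511.905846*c^4 + 580.405836*c^3 - 1027.966464*c^2 - 164.276022*c - 375.803206)/(211.708736*c^12 - 103.367856*c^11 - 141.95826*c^10 - 792.156313*c^9 - 73.7679630000001*c^8 + 517.549656*c^7 + 1228.470661*c^6 + 752.327136*c^5 - 237.662007*c^4 - 787.202711*c^3 - 733.66668*c^2 - 307.5408*c - 46.656)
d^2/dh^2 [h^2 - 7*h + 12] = 2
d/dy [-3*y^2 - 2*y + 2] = -6*y - 2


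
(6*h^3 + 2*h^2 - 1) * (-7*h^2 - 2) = -42*h^5 - 14*h^4 - 12*h^3 + 3*h^2 + 2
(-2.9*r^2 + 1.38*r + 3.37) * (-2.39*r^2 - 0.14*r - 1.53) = 6.931*r^4 - 2.8922*r^3 - 3.8105*r^2 - 2.5832*r - 5.1561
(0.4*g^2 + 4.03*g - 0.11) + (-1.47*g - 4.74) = 0.4*g^2 + 2.56*g - 4.85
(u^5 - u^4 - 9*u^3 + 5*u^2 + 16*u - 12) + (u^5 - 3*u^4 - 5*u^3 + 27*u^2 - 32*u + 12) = 2*u^5 - 4*u^4 - 14*u^3 + 32*u^2 - 16*u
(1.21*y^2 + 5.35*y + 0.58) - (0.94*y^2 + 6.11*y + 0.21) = 0.27*y^2 - 0.760000000000001*y + 0.37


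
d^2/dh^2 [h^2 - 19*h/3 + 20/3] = 2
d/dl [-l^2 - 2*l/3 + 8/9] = -2*l - 2/3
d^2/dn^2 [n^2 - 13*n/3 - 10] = 2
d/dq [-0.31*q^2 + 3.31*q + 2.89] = 3.31 - 0.62*q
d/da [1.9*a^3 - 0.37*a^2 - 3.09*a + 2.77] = 5.7*a^2 - 0.74*a - 3.09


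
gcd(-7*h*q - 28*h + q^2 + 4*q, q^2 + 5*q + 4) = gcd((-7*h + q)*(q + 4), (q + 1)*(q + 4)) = q + 4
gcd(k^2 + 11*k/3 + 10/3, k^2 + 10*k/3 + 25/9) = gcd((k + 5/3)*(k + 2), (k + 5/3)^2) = k + 5/3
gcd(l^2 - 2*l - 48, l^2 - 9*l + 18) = 1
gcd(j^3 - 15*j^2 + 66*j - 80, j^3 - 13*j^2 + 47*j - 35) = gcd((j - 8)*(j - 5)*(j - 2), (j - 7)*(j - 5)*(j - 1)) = j - 5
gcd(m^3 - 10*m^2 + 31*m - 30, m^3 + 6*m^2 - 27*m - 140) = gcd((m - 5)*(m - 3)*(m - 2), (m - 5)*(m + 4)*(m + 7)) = m - 5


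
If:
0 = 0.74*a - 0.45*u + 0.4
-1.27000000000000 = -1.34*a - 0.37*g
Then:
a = 0.608108108108108*u - 0.540540540540541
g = 5.39006574141709 - 2.20233747260774*u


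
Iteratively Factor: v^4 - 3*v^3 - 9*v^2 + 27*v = (v)*(v^3 - 3*v^2 - 9*v + 27) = v*(v - 3)*(v^2 - 9) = v*(v - 3)^2*(v + 3)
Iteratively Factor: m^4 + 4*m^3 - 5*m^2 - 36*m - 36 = (m - 3)*(m^3 + 7*m^2 + 16*m + 12) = (m - 3)*(m + 2)*(m^2 + 5*m + 6) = (m - 3)*(m + 2)*(m + 3)*(m + 2)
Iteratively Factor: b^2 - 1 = (b - 1)*(b + 1)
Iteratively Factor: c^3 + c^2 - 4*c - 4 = (c + 2)*(c^2 - c - 2) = (c + 1)*(c + 2)*(c - 2)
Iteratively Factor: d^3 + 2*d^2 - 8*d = (d)*(d^2 + 2*d - 8) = d*(d - 2)*(d + 4)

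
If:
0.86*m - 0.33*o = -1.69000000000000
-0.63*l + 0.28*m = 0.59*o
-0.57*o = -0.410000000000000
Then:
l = -1.42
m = -1.69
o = 0.72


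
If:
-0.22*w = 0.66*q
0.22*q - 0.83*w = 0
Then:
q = 0.00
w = 0.00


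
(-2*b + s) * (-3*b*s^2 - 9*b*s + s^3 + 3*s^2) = 6*b^2*s^2 + 18*b^2*s - 5*b*s^3 - 15*b*s^2 + s^4 + 3*s^3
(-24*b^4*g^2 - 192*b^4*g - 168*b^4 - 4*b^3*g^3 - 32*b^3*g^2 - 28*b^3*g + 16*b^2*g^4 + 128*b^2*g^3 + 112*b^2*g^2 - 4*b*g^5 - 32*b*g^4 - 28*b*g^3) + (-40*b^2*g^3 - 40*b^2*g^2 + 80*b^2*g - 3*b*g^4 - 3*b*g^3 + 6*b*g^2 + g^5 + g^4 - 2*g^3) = -24*b^4*g^2 - 192*b^4*g - 168*b^4 - 4*b^3*g^3 - 32*b^3*g^2 - 28*b^3*g + 16*b^2*g^4 + 88*b^2*g^3 + 72*b^2*g^2 + 80*b^2*g - 4*b*g^5 - 35*b*g^4 - 31*b*g^3 + 6*b*g^2 + g^5 + g^4 - 2*g^3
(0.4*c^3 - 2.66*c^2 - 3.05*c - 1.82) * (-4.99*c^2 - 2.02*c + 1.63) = -1.996*c^5 + 12.4654*c^4 + 21.2447*c^3 + 10.907*c^2 - 1.2951*c - 2.9666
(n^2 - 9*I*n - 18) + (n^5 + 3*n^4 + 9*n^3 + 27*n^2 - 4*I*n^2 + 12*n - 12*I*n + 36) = n^5 + 3*n^4 + 9*n^3 + 28*n^2 - 4*I*n^2 + 12*n - 21*I*n + 18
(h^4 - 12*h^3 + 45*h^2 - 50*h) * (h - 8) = h^5 - 20*h^4 + 141*h^3 - 410*h^2 + 400*h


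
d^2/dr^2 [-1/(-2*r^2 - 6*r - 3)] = 4*(-2*r^2 - 6*r + 2*(2*r + 3)^2 - 3)/(2*r^2 + 6*r + 3)^3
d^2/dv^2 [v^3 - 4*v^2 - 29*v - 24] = 6*v - 8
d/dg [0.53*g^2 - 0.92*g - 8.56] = 1.06*g - 0.92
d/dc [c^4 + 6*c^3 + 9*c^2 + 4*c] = 4*c^3 + 18*c^2 + 18*c + 4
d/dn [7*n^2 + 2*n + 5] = 14*n + 2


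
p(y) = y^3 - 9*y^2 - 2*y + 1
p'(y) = 3*y^2 - 18*y - 2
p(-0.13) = 1.11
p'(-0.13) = 0.39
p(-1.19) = -11.05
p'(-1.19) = 23.67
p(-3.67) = -162.31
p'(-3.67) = 104.47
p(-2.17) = -47.26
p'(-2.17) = 51.19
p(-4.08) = -208.57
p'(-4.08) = 121.38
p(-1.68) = -25.78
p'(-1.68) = 36.71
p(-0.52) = -0.53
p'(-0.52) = 8.17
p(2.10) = -33.63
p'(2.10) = -26.57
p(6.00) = -119.00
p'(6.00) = -2.00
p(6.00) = -119.00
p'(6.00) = -2.00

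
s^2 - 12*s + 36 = (s - 6)^2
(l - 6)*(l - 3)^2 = l^3 - 12*l^2 + 45*l - 54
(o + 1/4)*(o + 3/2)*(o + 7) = o^3 + 35*o^2/4 + 101*o/8 + 21/8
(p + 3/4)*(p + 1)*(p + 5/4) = p^3 + 3*p^2 + 47*p/16 + 15/16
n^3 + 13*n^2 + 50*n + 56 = (n + 2)*(n + 4)*(n + 7)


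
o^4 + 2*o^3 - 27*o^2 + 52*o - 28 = (o - 2)^2*(o - 1)*(o + 7)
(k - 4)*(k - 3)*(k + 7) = k^3 - 37*k + 84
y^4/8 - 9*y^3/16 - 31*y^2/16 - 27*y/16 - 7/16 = (y/4 + 1/4)*(y/2 + 1/4)*(y - 7)*(y + 1)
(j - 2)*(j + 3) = j^2 + j - 6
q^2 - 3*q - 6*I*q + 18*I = (q - 3)*(q - 6*I)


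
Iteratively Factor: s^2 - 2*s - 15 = (s - 5)*(s + 3)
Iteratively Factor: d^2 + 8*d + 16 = (d + 4)*(d + 4)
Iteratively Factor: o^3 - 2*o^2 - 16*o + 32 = (o + 4)*(o^2 - 6*o + 8) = (o - 2)*(o + 4)*(o - 4)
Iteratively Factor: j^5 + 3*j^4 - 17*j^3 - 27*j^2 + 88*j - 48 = (j - 1)*(j^4 + 4*j^3 - 13*j^2 - 40*j + 48) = (j - 3)*(j - 1)*(j^3 + 7*j^2 + 8*j - 16) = (j - 3)*(j - 1)*(j + 4)*(j^2 + 3*j - 4) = (j - 3)*(j - 1)*(j + 4)^2*(j - 1)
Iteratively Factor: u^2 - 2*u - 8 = (u - 4)*(u + 2)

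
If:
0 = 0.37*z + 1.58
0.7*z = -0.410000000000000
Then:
No Solution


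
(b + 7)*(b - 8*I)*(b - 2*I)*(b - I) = b^4 + 7*b^3 - 11*I*b^3 - 26*b^2 - 77*I*b^2 - 182*b + 16*I*b + 112*I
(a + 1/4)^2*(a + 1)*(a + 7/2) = a^4 + 5*a^3 + 93*a^2/16 + 65*a/32 + 7/32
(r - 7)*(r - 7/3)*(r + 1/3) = r^3 - 9*r^2 + 119*r/9 + 49/9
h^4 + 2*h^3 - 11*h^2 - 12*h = h*(h - 3)*(h + 1)*(h + 4)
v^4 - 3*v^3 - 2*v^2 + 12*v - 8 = (v - 2)^2*(v - 1)*(v + 2)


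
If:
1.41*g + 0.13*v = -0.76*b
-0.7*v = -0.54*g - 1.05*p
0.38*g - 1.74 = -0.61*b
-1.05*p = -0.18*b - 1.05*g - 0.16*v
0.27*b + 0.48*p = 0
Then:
No Solution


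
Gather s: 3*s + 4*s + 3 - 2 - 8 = 7*s - 7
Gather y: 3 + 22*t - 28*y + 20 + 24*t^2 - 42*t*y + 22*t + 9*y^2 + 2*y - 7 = 24*t^2 + 44*t + 9*y^2 + y*(-42*t - 26) + 16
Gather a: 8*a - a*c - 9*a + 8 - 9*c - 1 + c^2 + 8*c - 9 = a*(-c - 1) + c^2 - c - 2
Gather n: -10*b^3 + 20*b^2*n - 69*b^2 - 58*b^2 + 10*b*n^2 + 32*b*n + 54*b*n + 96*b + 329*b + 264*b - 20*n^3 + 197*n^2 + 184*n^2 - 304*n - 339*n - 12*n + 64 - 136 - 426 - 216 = -10*b^3 - 127*b^2 + 689*b - 20*n^3 + n^2*(10*b + 381) + n*(20*b^2 + 86*b - 655) - 714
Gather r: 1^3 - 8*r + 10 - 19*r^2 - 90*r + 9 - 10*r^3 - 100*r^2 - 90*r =-10*r^3 - 119*r^2 - 188*r + 20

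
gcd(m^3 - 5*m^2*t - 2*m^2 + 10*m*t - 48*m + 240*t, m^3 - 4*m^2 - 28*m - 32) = m - 8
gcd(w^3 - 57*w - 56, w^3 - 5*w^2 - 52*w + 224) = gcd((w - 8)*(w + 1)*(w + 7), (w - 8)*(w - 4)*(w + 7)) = w^2 - w - 56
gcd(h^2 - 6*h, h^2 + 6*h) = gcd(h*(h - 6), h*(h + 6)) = h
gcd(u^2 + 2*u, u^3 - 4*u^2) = u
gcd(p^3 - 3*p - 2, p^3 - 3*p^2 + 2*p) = p - 2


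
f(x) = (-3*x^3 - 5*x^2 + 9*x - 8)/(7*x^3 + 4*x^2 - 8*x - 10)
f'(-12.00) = 0.00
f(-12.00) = -0.38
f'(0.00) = -1.54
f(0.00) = 0.80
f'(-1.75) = 2.20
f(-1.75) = 1.08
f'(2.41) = 0.17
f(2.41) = -0.62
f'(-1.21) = 4.64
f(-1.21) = 3.04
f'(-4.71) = 0.06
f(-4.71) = -0.25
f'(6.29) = 0.01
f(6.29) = -0.49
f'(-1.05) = 2.89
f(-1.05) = 3.68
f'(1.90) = 0.63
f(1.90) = -0.79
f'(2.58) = 0.13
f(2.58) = -0.60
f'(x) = (-21*x^2 - 8*x + 8)*(-3*x^3 - 5*x^2 + 9*x - 8)/(7*x^3 + 4*x^2 - 8*x - 10)^2 + (-9*x^2 - 10*x + 9)/(7*x^3 + 4*x^2 - 8*x - 10) = (23*x^4 - 78*x^3 + 262*x^2 + 164*x - 154)/(49*x^6 + 56*x^5 - 96*x^4 - 204*x^3 - 16*x^2 + 160*x + 100)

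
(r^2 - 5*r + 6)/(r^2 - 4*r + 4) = (r - 3)/(r - 2)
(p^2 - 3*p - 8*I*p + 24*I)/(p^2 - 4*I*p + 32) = (p - 3)/(p + 4*I)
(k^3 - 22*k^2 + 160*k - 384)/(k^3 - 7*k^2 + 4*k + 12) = (k^2 - 16*k + 64)/(k^2 - k - 2)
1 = 1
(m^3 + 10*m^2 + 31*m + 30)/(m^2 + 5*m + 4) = (m^3 + 10*m^2 + 31*m + 30)/(m^2 + 5*m + 4)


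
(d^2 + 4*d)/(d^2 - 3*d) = (d + 4)/(d - 3)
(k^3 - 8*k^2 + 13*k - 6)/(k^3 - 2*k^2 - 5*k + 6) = (k^2 - 7*k + 6)/(k^2 - k - 6)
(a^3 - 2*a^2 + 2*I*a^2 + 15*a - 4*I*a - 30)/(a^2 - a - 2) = (a^2 + 2*I*a + 15)/(a + 1)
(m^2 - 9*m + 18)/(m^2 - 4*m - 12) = (m - 3)/(m + 2)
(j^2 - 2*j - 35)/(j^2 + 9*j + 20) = (j - 7)/(j + 4)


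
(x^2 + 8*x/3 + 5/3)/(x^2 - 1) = (x + 5/3)/(x - 1)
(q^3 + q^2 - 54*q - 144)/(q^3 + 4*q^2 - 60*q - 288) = (q + 3)/(q + 6)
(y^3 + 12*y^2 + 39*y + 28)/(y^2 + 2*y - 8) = (y^2 + 8*y + 7)/(y - 2)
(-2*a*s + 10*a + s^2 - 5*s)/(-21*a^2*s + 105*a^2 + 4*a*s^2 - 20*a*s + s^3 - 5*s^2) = (-2*a + s)/(-21*a^2 + 4*a*s + s^2)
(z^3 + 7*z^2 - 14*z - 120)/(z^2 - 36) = (z^2 + z - 20)/(z - 6)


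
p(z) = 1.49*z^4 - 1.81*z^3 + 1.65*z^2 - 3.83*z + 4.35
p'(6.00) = 1107.85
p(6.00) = 1580.85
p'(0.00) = -3.83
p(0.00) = 4.35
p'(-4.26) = -577.19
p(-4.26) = 681.25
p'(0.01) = -3.80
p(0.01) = 4.31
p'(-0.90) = -15.54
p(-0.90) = 11.43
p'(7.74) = 2459.98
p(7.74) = 4581.78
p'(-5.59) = -1233.03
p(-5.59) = 1848.39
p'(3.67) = 229.75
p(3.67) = 193.35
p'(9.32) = 4380.23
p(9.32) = 9888.84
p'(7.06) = 1846.12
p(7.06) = 3124.35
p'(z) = 5.96*z^3 - 5.43*z^2 + 3.3*z - 3.83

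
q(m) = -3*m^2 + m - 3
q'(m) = 1 - 6*m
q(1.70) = -9.97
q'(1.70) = -9.20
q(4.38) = -56.17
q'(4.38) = -25.28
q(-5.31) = -92.90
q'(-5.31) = 32.86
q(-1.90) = -15.73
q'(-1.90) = 12.40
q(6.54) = -124.77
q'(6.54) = -38.24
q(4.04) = -47.92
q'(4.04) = -23.24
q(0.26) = -2.94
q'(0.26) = -0.56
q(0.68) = -3.71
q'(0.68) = -3.08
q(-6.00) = -117.00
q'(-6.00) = 37.00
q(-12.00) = -447.00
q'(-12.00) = 73.00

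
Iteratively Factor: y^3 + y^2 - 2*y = (y)*(y^2 + y - 2) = y*(y - 1)*(y + 2)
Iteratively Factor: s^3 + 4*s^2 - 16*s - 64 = (s + 4)*(s^2 - 16) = (s - 4)*(s + 4)*(s + 4)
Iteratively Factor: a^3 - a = (a)*(a^2 - 1) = a*(a + 1)*(a - 1)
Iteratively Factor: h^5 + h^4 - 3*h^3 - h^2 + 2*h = (h - 1)*(h^4 + 2*h^3 - h^2 - 2*h) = (h - 1)*(h + 1)*(h^3 + h^2 - 2*h) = (h - 1)*(h + 1)*(h + 2)*(h^2 - h) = (h - 1)^2*(h + 1)*(h + 2)*(h)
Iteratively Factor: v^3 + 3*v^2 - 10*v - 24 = (v + 2)*(v^2 + v - 12) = (v - 3)*(v + 2)*(v + 4)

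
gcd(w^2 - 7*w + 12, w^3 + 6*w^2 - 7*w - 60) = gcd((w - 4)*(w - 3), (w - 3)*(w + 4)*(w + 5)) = w - 3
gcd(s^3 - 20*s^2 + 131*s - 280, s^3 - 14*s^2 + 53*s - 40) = s^2 - 13*s + 40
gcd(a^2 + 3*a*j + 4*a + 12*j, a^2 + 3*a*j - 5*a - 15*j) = a + 3*j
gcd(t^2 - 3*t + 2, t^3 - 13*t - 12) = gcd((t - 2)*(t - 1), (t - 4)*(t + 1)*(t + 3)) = 1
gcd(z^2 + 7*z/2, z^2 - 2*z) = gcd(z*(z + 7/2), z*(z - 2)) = z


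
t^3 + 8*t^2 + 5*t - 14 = (t - 1)*(t + 2)*(t + 7)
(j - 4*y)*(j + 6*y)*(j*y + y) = j^3*y + 2*j^2*y^2 + j^2*y - 24*j*y^3 + 2*j*y^2 - 24*y^3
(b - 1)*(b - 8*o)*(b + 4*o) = b^3 - 4*b^2*o - b^2 - 32*b*o^2 + 4*b*o + 32*o^2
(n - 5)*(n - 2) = n^2 - 7*n + 10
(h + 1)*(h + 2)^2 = h^3 + 5*h^2 + 8*h + 4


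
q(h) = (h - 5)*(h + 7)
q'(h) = 2*h + 2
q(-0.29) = -35.50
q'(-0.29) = 1.42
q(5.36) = 4.45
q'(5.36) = 12.72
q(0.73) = -33.01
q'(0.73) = 3.46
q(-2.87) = -32.50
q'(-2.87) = -3.74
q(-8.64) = 22.37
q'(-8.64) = -15.28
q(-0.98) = -36.00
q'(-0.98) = 0.04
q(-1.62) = -35.62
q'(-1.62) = -1.24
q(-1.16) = -35.97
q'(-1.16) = -0.32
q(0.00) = -35.00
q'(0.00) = 2.00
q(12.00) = 133.00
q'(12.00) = 26.00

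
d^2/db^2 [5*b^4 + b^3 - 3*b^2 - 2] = 60*b^2 + 6*b - 6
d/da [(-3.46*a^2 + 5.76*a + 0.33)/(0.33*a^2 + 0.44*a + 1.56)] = (-3.4232*a^2 - 11.013*a + 8.8404)/(0.1089*a^4 + 0.2904*a^3 + 1.2232*a^2 + 1.3728*a + 2.4336)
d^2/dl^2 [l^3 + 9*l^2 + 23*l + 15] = 6*l + 18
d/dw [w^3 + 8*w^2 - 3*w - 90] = 3*w^2 + 16*w - 3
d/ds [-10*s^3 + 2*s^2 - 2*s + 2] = -30*s^2 + 4*s - 2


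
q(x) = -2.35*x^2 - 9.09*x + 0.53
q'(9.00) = -51.39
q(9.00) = -271.63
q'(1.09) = -14.21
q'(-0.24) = -7.96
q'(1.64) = -16.80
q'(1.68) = -16.99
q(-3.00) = 6.65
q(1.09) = -12.17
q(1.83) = -23.97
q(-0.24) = 2.58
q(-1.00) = 7.27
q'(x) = -4.7*x - 9.09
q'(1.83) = -17.69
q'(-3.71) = 8.35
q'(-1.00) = -4.39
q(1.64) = -20.70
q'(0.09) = -9.51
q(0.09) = -0.31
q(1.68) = -21.37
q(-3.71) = 1.91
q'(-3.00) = 5.01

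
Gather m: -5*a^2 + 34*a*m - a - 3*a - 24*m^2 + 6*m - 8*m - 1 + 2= -5*a^2 - 4*a - 24*m^2 + m*(34*a - 2) + 1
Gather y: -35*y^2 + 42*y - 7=-35*y^2 + 42*y - 7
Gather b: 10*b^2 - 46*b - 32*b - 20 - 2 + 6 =10*b^2 - 78*b - 16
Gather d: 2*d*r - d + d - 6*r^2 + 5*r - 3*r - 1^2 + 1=2*d*r - 6*r^2 + 2*r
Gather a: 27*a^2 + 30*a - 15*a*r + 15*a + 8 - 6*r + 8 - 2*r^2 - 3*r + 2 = 27*a^2 + a*(45 - 15*r) - 2*r^2 - 9*r + 18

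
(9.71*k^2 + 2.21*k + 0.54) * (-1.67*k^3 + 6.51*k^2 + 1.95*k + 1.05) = -16.2157*k^5 + 59.5214*k^4 + 32.4198*k^3 + 18.0204*k^2 + 3.3735*k + 0.567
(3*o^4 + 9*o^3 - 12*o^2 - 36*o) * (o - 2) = 3*o^5 + 3*o^4 - 30*o^3 - 12*o^2 + 72*o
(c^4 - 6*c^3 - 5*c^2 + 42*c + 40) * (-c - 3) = -c^5 + 3*c^4 + 23*c^3 - 27*c^2 - 166*c - 120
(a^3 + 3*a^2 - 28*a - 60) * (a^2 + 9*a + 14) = a^5 + 12*a^4 + 13*a^3 - 270*a^2 - 932*a - 840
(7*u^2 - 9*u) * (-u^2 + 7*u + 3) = -7*u^4 + 58*u^3 - 42*u^2 - 27*u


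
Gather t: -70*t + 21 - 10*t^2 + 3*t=-10*t^2 - 67*t + 21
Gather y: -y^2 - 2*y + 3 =-y^2 - 2*y + 3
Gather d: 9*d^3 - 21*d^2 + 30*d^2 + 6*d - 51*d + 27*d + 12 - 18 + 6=9*d^3 + 9*d^2 - 18*d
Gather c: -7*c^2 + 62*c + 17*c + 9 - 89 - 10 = -7*c^2 + 79*c - 90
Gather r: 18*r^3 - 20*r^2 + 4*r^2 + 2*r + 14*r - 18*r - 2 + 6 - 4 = 18*r^3 - 16*r^2 - 2*r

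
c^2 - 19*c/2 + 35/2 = (c - 7)*(c - 5/2)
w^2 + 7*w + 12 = (w + 3)*(w + 4)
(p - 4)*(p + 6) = p^2 + 2*p - 24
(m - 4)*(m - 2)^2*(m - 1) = m^4 - 9*m^3 + 28*m^2 - 36*m + 16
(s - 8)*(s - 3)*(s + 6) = s^3 - 5*s^2 - 42*s + 144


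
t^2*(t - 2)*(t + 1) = t^4 - t^3 - 2*t^2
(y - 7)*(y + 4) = y^2 - 3*y - 28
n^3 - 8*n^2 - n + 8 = (n - 8)*(n - 1)*(n + 1)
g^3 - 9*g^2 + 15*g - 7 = (g - 7)*(g - 1)^2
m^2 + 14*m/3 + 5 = (m + 5/3)*(m + 3)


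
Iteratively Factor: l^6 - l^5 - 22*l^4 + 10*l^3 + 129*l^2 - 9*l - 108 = (l - 1)*(l^5 - 22*l^3 - 12*l^2 + 117*l + 108) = (l - 4)*(l - 1)*(l^4 + 4*l^3 - 6*l^2 - 36*l - 27) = (l - 4)*(l - 1)*(l + 3)*(l^3 + l^2 - 9*l - 9) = (l - 4)*(l - 3)*(l - 1)*(l + 3)*(l^2 + 4*l + 3) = (l - 4)*(l - 3)*(l - 1)*(l + 3)^2*(l + 1)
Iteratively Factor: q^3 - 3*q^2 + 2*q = (q - 1)*(q^2 - 2*q) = q*(q - 1)*(q - 2)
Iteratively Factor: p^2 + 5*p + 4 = (p + 4)*(p + 1)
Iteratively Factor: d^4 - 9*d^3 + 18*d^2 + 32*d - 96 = (d - 4)*(d^3 - 5*d^2 - 2*d + 24) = (d - 4)^2*(d^2 - d - 6) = (d - 4)^2*(d + 2)*(d - 3)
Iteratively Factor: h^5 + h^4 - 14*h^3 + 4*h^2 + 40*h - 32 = (h + 2)*(h^4 - h^3 - 12*h^2 + 28*h - 16) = (h - 2)*(h + 2)*(h^3 + h^2 - 10*h + 8) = (h - 2)*(h + 2)*(h + 4)*(h^2 - 3*h + 2) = (h - 2)^2*(h + 2)*(h + 4)*(h - 1)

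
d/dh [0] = 0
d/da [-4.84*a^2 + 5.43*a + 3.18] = 5.43 - 9.68*a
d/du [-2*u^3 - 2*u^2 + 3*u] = -6*u^2 - 4*u + 3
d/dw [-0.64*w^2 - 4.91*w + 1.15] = -1.28*w - 4.91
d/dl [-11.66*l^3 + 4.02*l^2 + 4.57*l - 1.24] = -34.98*l^2 + 8.04*l + 4.57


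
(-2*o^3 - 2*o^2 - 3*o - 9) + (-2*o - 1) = -2*o^3 - 2*o^2 - 5*o - 10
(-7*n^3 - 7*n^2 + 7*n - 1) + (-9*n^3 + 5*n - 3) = -16*n^3 - 7*n^2 + 12*n - 4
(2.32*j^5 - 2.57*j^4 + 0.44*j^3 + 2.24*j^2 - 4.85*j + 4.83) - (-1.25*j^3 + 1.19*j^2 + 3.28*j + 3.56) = 2.32*j^5 - 2.57*j^4 + 1.69*j^3 + 1.05*j^2 - 8.13*j + 1.27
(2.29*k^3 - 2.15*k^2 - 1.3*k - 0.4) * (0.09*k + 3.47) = 0.2061*k^4 + 7.7528*k^3 - 7.5775*k^2 - 4.547*k - 1.388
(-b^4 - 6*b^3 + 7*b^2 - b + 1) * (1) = -b^4 - 6*b^3 + 7*b^2 - b + 1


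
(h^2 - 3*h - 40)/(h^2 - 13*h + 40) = (h + 5)/(h - 5)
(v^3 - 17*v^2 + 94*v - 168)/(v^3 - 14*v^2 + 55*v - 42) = (v - 4)/(v - 1)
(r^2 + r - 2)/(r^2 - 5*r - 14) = (r - 1)/(r - 7)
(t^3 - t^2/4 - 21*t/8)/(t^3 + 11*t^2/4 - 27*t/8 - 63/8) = t/(t + 3)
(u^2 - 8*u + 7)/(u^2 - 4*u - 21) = (u - 1)/(u + 3)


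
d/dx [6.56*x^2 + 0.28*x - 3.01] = 13.12*x + 0.28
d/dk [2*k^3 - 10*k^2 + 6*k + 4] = 6*k^2 - 20*k + 6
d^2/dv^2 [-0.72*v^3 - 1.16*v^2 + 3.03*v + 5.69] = -4.32*v - 2.32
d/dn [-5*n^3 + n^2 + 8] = n*(2 - 15*n)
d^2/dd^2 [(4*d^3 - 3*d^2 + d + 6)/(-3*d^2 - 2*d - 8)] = 2*(53*d^3 - 570*d^2 - 804*d + 328)/(27*d^6 + 54*d^5 + 252*d^4 + 296*d^3 + 672*d^2 + 384*d + 512)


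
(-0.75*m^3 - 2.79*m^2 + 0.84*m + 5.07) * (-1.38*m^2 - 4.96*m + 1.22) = 1.035*m^5 + 7.5702*m^4 + 11.7642*m^3 - 14.5668*m^2 - 24.1224*m + 6.1854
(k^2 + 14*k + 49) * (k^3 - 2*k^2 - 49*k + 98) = k^5 + 12*k^4 - 28*k^3 - 686*k^2 - 1029*k + 4802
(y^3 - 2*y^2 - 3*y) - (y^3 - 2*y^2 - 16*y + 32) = 13*y - 32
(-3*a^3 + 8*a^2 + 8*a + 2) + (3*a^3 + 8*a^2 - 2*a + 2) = 16*a^2 + 6*a + 4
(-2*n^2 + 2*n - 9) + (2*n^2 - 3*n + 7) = -n - 2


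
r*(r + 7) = r^2 + 7*r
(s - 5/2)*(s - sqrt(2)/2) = s^2 - 5*s/2 - sqrt(2)*s/2 + 5*sqrt(2)/4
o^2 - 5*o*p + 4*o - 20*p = (o + 4)*(o - 5*p)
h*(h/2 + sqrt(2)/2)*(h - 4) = h^3/2 - 2*h^2 + sqrt(2)*h^2/2 - 2*sqrt(2)*h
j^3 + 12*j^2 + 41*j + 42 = (j + 2)*(j + 3)*(j + 7)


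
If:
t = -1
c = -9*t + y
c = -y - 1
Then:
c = 4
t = -1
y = -5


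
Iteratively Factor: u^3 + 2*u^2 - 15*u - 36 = (u + 3)*(u^2 - u - 12) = (u - 4)*(u + 3)*(u + 3)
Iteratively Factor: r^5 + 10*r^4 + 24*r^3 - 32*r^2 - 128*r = (r - 2)*(r^4 + 12*r^3 + 48*r^2 + 64*r) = r*(r - 2)*(r^3 + 12*r^2 + 48*r + 64) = r*(r - 2)*(r + 4)*(r^2 + 8*r + 16) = r*(r - 2)*(r + 4)^2*(r + 4)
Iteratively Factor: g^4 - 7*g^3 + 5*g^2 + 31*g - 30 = (g + 2)*(g^3 - 9*g^2 + 23*g - 15) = (g - 1)*(g + 2)*(g^2 - 8*g + 15) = (g - 3)*(g - 1)*(g + 2)*(g - 5)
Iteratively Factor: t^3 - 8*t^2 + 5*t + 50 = (t + 2)*(t^2 - 10*t + 25) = (t - 5)*(t + 2)*(t - 5)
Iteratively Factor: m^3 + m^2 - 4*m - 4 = (m - 2)*(m^2 + 3*m + 2) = (m - 2)*(m + 2)*(m + 1)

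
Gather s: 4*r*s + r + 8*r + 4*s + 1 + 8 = 9*r + s*(4*r + 4) + 9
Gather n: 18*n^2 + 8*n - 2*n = 18*n^2 + 6*n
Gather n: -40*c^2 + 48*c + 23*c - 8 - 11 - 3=-40*c^2 + 71*c - 22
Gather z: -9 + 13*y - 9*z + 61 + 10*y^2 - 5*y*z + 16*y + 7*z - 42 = 10*y^2 + 29*y + z*(-5*y - 2) + 10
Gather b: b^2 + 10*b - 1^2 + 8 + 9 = b^2 + 10*b + 16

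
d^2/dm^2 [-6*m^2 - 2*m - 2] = -12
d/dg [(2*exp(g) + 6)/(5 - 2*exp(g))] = 22*exp(g)/(2*exp(g) - 5)^2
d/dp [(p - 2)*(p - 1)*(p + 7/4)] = 3*p^2 - 5*p/2 - 13/4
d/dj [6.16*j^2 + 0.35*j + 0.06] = 12.32*j + 0.35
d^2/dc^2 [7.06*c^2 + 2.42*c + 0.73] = 14.1200000000000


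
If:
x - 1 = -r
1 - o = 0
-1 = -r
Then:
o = 1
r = 1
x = 0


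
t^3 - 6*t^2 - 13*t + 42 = (t - 7)*(t - 2)*(t + 3)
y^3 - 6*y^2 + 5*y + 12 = (y - 4)*(y - 3)*(y + 1)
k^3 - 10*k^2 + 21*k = k*(k - 7)*(k - 3)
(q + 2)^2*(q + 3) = q^3 + 7*q^2 + 16*q + 12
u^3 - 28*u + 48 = (u - 4)*(u - 2)*(u + 6)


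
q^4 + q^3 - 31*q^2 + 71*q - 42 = (q - 3)*(q - 2)*(q - 1)*(q + 7)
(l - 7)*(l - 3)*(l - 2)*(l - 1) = l^4 - 13*l^3 + 53*l^2 - 83*l + 42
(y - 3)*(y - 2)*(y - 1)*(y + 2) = y^4 - 4*y^3 - y^2 + 16*y - 12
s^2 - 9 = (s - 3)*(s + 3)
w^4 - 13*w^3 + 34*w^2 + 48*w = w*(w - 8)*(w - 6)*(w + 1)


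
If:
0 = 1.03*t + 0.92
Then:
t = -0.89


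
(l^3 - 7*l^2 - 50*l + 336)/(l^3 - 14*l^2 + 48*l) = (l + 7)/l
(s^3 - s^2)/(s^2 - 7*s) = s*(s - 1)/(s - 7)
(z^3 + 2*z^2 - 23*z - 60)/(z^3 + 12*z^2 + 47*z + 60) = (z - 5)/(z + 5)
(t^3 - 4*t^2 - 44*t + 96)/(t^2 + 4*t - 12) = t - 8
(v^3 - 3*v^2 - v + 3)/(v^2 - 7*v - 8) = (v^2 - 4*v + 3)/(v - 8)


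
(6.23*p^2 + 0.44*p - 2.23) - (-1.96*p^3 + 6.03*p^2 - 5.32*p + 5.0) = 1.96*p^3 + 0.2*p^2 + 5.76*p - 7.23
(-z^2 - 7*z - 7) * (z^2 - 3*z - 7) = -z^4 - 4*z^3 + 21*z^2 + 70*z + 49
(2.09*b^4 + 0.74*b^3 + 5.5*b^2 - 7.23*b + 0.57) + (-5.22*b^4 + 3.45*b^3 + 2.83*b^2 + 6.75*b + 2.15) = -3.13*b^4 + 4.19*b^3 + 8.33*b^2 - 0.48*b + 2.72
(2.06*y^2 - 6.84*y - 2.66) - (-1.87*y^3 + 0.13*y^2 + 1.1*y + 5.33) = 1.87*y^3 + 1.93*y^2 - 7.94*y - 7.99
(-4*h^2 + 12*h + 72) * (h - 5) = -4*h^3 + 32*h^2 + 12*h - 360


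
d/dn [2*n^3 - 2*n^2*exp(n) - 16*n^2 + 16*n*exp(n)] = -2*n^2*exp(n) + 6*n^2 + 12*n*exp(n) - 32*n + 16*exp(n)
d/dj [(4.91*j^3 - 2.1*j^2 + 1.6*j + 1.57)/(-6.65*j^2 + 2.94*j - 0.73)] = (-32.6515*j^4 + 28.8708*j^3 - 6.2869*j^2 + 23.947*j - 5.7838)/(44.2225*j^4 - 39.102*j^3 + 18.3526*j^2 - 4.2924*j + 0.5329)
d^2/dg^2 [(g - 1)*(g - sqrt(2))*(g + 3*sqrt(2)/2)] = 6*g - 2 + sqrt(2)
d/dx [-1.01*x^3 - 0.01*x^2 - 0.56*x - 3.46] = -3.03*x^2 - 0.02*x - 0.56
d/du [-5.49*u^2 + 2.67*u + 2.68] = 2.67 - 10.98*u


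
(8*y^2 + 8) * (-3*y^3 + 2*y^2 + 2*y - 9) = -24*y^5 + 16*y^4 - 8*y^3 - 56*y^2 + 16*y - 72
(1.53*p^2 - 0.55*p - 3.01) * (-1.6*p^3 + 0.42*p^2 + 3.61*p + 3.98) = -2.448*p^5 + 1.5226*p^4 + 10.1083*p^3 + 2.8397*p^2 - 13.0551*p - 11.9798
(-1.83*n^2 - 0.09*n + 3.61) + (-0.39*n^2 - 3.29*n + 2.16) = -2.22*n^2 - 3.38*n + 5.77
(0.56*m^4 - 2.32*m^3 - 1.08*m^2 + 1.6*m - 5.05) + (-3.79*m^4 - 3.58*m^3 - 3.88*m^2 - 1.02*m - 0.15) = -3.23*m^4 - 5.9*m^3 - 4.96*m^2 + 0.58*m - 5.2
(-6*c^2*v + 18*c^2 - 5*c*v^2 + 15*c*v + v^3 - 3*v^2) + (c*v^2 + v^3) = -6*c^2*v + 18*c^2 - 4*c*v^2 + 15*c*v + 2*v^3 - 3*v^2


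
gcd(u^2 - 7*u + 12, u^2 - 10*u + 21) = u - 3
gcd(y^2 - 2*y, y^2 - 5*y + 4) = 1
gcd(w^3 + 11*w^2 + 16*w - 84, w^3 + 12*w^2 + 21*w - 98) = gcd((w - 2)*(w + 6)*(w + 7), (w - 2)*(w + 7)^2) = w^2 + 5*w - 14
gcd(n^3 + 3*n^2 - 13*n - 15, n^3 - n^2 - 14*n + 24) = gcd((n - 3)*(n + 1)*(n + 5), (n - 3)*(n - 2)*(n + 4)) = n - 3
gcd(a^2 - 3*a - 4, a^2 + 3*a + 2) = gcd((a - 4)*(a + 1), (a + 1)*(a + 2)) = a + 1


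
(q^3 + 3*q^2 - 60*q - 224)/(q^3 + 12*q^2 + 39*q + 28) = (q - 8)/(q + 1)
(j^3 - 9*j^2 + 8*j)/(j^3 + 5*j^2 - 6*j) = (j - 8)/(j + 6)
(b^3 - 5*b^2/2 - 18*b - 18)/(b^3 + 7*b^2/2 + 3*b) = (b - 6)/b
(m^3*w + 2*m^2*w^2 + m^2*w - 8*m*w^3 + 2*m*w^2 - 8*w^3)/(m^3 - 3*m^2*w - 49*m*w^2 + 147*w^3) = w*(m^3 + 2*m^2*w + m^2 - 8*m*w^2 + 2*m*w - 8*w^2)/(m^3 - 3*m^2*w - 49*m*w^2 + 147*w^3)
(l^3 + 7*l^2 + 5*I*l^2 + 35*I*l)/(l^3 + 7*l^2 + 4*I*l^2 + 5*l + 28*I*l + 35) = l/(l - I)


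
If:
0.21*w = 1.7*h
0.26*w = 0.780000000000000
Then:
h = 0.37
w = 3.00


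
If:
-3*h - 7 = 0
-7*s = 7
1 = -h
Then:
No Solution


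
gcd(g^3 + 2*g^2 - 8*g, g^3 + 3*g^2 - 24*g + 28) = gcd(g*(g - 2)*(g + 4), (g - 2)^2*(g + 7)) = g - 2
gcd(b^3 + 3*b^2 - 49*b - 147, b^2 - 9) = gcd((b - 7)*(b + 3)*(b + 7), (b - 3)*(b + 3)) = b + 3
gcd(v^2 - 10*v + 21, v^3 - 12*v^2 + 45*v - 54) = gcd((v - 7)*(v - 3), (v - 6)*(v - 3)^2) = v - 3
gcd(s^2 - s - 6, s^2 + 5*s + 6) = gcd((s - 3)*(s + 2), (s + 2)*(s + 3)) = s + 2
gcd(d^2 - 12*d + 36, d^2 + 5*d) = 1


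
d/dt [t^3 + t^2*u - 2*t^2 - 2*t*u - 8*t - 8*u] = 3*t^2 + 2*t*u - 4*t - 2*u - 8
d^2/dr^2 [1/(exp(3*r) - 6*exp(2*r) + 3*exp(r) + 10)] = 3*((-3*exp(2*r) + 8*exp(r) - 1)*(exp(3*r) - 6*exp(2*r) + 3*exp(r) + 10) + 6*(exp(2*r) - 4*exp(r) + 1)^2*exp(r))*exp(r)/(exp(3*r) - 6*exp(2*r) + 3*exp(r) + 10)^3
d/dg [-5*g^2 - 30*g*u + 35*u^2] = -10*g - 30*u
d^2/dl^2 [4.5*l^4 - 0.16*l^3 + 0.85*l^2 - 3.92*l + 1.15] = 54.0*l^2 - 0.96*l + 1.7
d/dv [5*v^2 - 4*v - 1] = 10*v - 4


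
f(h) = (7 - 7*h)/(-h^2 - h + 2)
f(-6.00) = -1.75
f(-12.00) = -0.70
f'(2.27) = -0.38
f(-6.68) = -1.50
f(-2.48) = -14.58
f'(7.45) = -0.08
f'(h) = (7 - 7*h)*(2*h + 1)/(-h^2 - h + 2)^2 - 7/(-h^2 - h + 2)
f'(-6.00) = -0.44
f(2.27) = 1.64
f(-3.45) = -4.83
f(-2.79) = -8.86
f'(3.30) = -0.25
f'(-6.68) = -0.32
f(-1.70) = 23.33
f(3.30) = 1.32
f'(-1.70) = -77.78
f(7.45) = 0.74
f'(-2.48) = -30.38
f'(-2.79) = -11.22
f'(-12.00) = -0.07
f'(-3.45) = -3.33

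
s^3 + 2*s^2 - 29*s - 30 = (s - 5)*(s + 1)*(s + 6)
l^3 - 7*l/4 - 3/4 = (l - 3/2)*(l + 1/2)*(l + 1)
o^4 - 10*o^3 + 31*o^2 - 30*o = o*(o - 5)*(o - 3)*(o - 2)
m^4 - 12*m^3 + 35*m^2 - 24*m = m*(m - 8)*(m - 3)*(m - 1)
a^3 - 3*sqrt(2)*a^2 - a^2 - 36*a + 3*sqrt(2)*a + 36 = (a - 1)*(a - 6*sqrt(2))*(a + 3*sqrt(2))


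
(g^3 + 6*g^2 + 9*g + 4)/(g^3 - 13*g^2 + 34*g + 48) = (g^2 + 5*g + 4)/(g^2 - 14*g + 48)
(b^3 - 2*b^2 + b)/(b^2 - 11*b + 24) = b*(b^2 - 2*b + 1)/(b^2 - 11*b + 24)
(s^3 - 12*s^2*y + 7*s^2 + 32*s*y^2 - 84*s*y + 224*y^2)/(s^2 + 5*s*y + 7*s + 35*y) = (s^2 - 12*s*y + 32*y^2)/(s + 5*y)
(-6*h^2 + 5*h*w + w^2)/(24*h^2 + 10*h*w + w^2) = (-h + w)/(4*h + w)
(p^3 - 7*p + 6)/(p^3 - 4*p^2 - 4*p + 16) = (p^2 + 2*p - 3)/(p^2 - 2*p - 8)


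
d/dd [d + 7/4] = 1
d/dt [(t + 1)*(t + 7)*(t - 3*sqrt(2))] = 3*t^2 - 6*sqrt(2)*t + 16*t - 24*sqrt(2) + 7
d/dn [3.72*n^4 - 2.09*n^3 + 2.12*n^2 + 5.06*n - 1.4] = 14.88*n^3 - 6.27*n^2 + 4.24*n + 5.06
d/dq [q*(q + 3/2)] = 2*q + 3/2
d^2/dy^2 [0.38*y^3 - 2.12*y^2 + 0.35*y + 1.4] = 2.28*y - 4.24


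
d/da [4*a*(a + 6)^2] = 12*(a + 2)*(a + 6)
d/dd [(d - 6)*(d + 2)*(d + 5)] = 3*d^2 + 2*d - 32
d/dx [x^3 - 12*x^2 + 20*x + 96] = 3*x^2 - 24*x + 20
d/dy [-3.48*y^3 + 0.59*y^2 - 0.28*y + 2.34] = -10.44*y^2 + 1.18*y - 0.28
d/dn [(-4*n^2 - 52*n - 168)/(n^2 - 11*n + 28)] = 8*(12*n^2 + 14*n - 413)/(n^4 - 22*n^3 + 177*n^2 - 616*n + 784)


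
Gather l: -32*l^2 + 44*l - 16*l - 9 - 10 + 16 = -32*l^2 + 28*l - 3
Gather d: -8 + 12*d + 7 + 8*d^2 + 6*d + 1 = 8*d^2 + 18*d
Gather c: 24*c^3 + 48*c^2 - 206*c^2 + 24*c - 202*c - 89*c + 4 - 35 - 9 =24*c^3 - 158*c^2 - 267*c - 40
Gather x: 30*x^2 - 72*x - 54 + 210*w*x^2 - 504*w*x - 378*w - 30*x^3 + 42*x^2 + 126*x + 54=-378*w - 30*x^3 + x^2*(210*w + 72) + x*(54 - 504*w)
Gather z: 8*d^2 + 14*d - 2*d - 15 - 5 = 8*d^2 + 12*d - 20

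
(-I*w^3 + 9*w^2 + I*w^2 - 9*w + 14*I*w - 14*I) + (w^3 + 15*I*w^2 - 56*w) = w^3 - I*w^3 + 9*w^2 + 16*I*w^2 - 65*w + 14*I*w - 14*I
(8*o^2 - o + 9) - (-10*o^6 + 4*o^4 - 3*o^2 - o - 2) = 10*o^6 - 4*o^4 + 11*o^2 + 11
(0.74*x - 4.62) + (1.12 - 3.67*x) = -2.93*x - 3.5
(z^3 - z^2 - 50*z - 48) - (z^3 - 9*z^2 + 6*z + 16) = 8*z^2 - 56*z - 64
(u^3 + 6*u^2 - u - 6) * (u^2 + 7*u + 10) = u^5 + 13*u^4 + 51*u^3 + 47*u^2 - 52*u - 60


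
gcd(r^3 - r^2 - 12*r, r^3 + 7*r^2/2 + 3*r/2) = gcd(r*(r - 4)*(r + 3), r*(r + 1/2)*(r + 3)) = r^2 + 3*r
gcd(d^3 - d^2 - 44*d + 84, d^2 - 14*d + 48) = d - 6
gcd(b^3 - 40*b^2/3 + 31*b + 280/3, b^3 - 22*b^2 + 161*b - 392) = b^2 - 15*b + 56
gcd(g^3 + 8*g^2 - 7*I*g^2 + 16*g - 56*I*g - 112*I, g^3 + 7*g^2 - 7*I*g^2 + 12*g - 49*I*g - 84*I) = g^2 + g*(4 - 7*I) - 28*I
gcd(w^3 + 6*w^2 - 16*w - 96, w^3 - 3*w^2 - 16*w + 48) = w^2 - 16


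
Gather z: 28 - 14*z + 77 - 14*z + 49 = 154 - 28*z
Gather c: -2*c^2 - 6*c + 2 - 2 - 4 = -2*c^2 - 6*c - 4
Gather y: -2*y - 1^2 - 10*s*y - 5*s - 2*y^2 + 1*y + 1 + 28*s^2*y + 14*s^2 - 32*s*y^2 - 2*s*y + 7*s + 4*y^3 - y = 14*s^2 + 2*s + 4*y^3 + y^2*(-32*s - 2) + y*(28*s^2 - 12*s - 2)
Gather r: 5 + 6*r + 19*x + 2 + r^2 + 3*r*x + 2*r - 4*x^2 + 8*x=r^2 + r*(3*x + 8) - 4*x^2 + 27*x + 7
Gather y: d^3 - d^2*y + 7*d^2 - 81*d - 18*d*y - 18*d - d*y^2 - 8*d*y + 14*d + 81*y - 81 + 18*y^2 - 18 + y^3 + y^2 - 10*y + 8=d^3 + 7*d^2 - 85*d + y^3 + y^2*(19 - d) + y*(-d^2 - 26*d + 71) - 91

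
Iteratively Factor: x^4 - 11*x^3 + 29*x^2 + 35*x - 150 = (x - 5)*(x^3 - 6*x^2 - x + 30) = (x - 5)*(x + 2)*(x^2 - 8*x + 15) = (x - 5)*(x - 3)*(x + 2)*(x - 5)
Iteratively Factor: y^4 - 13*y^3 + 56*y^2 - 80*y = (y - 4)*(y^3 - 9*y^2 + 20*y) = (y - 5)*(y - 4)*(y^2 - 4*y) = y*(y - 5)*(y - 4)*(y - 4)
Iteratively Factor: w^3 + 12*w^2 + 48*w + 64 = (w + 4)*(w^2 + 8*w + 16) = (w + 4)^2*(w + 4)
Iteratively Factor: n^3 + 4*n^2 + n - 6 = (n + 3)*(n^2 + n - 2) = (n + 2)*(n + 3)*(n - 1)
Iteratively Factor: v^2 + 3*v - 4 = (v - 1)*(v + 4)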